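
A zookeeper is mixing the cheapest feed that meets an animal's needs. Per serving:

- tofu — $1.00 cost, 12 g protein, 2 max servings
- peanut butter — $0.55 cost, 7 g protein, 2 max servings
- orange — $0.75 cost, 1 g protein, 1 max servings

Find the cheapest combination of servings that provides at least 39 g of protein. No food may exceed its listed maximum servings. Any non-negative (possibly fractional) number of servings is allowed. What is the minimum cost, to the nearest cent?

$3.85

Cost per g of protein: peanut butter $0.0786, tofu $0.0833, orange $0.7500.
Take 2 servings of peanut butter: +14.0 g protein for $1.10 (total $1.10, still need 25.0 g).
Take 2 servings of tofu: +24.0 g protein for $2.00 (total $3.10, still need 1.0 g).
Take 1 serving of orange: +1.0 g protein for $0.75 (total $3.85, still need 0.0 g).
Filling from the cheapest source first is optimal under one linear minimum: $3.85.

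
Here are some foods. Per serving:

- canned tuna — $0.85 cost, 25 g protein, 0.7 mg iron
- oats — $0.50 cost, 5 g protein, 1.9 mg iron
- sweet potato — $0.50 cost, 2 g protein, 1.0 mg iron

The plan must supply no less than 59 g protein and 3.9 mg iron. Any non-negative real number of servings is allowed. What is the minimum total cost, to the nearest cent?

canned tuna only: max(59/25, 3.9/0.7) = 5.571 servings → $4.74.
oats only: max(59/5, 3.9/1.9) = 11.8 servings → $5.90.
sweet potato only: max(59/2, 3.9/1.0) = 29.5 servings → $14.75.
canned tuna + oats with both tight: 2.105 servings and 1.277 servings → $2.43.
canned tuna + sweet potato with both tight: 2.169 servings and 2.381 servings → $3.03.
oats + sweet potato: the both-tight solution has a negative serving — not a feasible corner.
So the least-cost plan costs $2.43.

$2.43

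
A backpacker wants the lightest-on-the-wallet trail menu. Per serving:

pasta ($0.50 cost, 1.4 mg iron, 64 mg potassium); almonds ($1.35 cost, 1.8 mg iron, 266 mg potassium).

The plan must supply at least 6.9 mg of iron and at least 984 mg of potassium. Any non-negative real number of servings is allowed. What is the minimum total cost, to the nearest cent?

$5.04

Two binding constraints pin down two serving amounts, so the optimal mix uses at most two foods. The candidates are each food alone (scaled to the tighter of iron/potassium) and each pair with both constraints tight.
pasta only: max(6.9/1.4, 984/64) = 15.38 servings → $7.69.
almonds only: max(6.9/1.8, 984/266) = 3.833 servings → $5.17.
pasta + almonds with both tight: 0.2496 servings and 3.639 servings → $5.04.
Cheapest feasible corner: $5.04.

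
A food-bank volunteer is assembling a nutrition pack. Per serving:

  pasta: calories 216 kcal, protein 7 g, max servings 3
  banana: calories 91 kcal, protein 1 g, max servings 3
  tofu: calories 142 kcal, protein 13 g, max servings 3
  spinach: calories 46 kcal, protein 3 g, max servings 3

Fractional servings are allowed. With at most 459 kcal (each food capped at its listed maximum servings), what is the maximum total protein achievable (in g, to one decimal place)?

41.2 g

Protein per kcal: tofu 0.09155, spinach 0.06522, pasta 0.03241, banana 0.01099.
Take 3 servings of tofu: uses 426 kcal, +39.0 g protein (running total 39.0 g).
Take 0.7174 servings of spinach: uses 33 kcal, +2.2 g protein (running total 41.2 g).
Greedy by best ratio exhausts the calories allowance optimally: 41.2 g.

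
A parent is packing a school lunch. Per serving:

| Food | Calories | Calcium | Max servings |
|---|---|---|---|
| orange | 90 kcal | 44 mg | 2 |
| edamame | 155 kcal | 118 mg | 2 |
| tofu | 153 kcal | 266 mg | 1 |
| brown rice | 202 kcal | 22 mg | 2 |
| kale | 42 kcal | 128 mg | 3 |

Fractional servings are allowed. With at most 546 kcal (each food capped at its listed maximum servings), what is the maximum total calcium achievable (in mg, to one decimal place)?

853.3 mg

Calcium per kcal: kale 3.048, tofu 1.739, edamame 0.7613, orange 0.4889, brown rice 0.1089.
Take 3 servings of kale: uses 126 kcal, +384.0 mg calcium (running total 384.0 mg).
Take 1 serving of tofu: uses 153 kcal, +266.0 mg calcium (running total 650.0 mg).
Take 1.723 servings of edamame: uses 267 kcal, +203.3 mg calcium (running total 853.3 mg).
Greedy by best ratio exhausts the calories allowance optimally: 853.3 mg.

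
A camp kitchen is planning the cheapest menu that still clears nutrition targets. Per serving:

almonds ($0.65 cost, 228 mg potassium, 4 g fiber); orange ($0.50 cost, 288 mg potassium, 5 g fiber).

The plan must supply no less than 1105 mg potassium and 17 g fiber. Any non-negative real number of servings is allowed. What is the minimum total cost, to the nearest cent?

$1.92

Minimising a linear cost over {potassium ≥ 1105, fiber ≥ 17, servings ≥ 0} — the optimum is at a vertex, using one or two foods.
almonds only: max(1105/228, 17/4) = 4.846 servings → $3.15.
orange only: max(1105/288, 17/5) = 3.837 servings → $1.92.
almonds + orange: intersection lies outside the first quadrant.
So the least-cost plan costs $1.92.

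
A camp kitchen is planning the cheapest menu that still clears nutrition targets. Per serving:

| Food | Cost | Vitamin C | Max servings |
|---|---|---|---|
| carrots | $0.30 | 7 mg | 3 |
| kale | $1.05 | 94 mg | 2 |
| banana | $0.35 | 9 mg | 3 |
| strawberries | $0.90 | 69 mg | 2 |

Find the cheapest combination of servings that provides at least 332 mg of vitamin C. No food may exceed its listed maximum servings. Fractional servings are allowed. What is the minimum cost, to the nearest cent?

Cost per mg of vitamin C: kale $0.0112, strawberries $0.0130, banana $0.0389, carrots $0.0429.
Take 2 servings of kale: +188.0 mg vitamin C for $2.10 (total $2.10, still need 144.0 mg).
Take 2 servings of strawberries: +138.0 mg vitamin C for $1.80 (total $3.90, still need 6.0 mg).
Take 0.6667 servings of banana: +6.0 mg vitamin C for $0.23 (total $4.13, still need 0.0 mg).
Greedy by cheapest-per-mg is optimal for a single linear constraint, so the minimum cost is $4.13.

$4.13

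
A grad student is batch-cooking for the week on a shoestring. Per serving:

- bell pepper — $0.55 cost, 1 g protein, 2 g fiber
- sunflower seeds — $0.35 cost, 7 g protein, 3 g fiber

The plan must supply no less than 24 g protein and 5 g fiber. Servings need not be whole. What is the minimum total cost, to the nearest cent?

$1.20

A basic optimal solution has at most two foods positive. Try each food alone and each pair with both targets met exactly.
bell pepper only: max(24/1, 5/2) = 24 servings → $13.20.
sunflower seeds only: max(24/7, 5/3) = 3.429 servings → $1.20.
bell pepper + sunflower seeds: intersection lies outside the first quadrant.
The minimum over all feasible corners is $1.20.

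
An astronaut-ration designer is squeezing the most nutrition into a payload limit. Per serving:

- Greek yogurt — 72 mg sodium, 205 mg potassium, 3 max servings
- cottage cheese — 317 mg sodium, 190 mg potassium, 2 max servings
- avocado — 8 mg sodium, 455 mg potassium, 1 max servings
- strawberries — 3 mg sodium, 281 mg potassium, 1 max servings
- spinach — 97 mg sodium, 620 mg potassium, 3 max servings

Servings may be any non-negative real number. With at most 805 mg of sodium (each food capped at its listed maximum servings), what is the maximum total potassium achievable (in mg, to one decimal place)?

Potassium per mg sodium: strawberries 93.67, avocado 56.88, spinach 6.392, Greek yogurt 2.847, cottage cheese 0.5994.
Take 1 serving of strawberries: uses 3 mg sodium, +281.0 mg potassium (running total 281.0 mg).
Take 1 serving of avocado: uses 8 mg sodium, +455.0 mg potassium (running total 736.0 mg).
Take 3 servings of spinach: uses 291 mg sodium, +1860.0 mg potassium (running total 2596.0 mg).
Take 3 servings of Greek yogurt: uses 216 mg sodium, +615.0 mg potassium (running total 3211.0 mg).
Take 0.9054 servings of cottage cheese: uses 287 mg sodium, +172.0 mg potassium (running total 3383.0 mg).
Filling greedily by potassium-per-mg sodium is optimal for one linear limit, giving 3383.0 mg.

3383.0 mg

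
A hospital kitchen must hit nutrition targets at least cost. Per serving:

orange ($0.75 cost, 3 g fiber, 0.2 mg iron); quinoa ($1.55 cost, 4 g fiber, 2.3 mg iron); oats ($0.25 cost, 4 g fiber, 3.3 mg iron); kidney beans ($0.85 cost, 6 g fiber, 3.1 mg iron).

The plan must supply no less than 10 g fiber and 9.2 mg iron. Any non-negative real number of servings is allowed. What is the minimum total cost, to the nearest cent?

$0.70

Compare the cost at each extreme point of the feasible region.
orange only: max(10/3, 9.2/0.2) = 46 servings → $34.50.
quinoa only: max(10/4, 9.2/2.3) = 4 servings → $6.20.
oats only: max(10/4, 9.2/3.3) = 2.788 servings → $0.70.
kidney beans only: max(10/6, 9.2/3.1) = 2.968 servings → $2.52.
orange + quinoa: the both-tight solution has a negative serving — not a feasible corner.
orange + oats: intersection lies outside the first quadrant.
orange + kidney beans: intersection lies outside the first quadrant.
quinoa + oats: intersection lies outside the first quadrant.
quinoa + kidney beans with both targets exact would need a negative amount; discard.
oats + kidney beans: the both-tight solution has a negative serving — not a feasible corner.
The minimum over all feasible corners is $0.70.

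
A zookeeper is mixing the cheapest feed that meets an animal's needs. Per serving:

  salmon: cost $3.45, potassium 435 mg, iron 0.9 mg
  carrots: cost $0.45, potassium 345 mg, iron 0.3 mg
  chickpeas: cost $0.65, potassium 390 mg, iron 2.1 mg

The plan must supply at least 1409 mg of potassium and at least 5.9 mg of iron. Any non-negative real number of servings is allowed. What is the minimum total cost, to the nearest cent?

The cheapest plan sits at a corner of the feasible region — with two constraints it uses at most two foods.
salmon only: max(1409/435, 5.9/0.9) = 6.556 servings → $22.62.
carrots only: max(1409/345, 5.9/0.3) = 19.67 servings → $8.85.
chickpeas only: max(1409/390, 5.9/2.1) = 3.613 servings → $2.35.
salmon + carrots: intersection lies outside the first quadrant.
salmon + chickpeas with both tight: 1.17 servings and 2.308 servings → $5.54.
carrots + chickpeas with both tight: 1.083 servings and 2.655 servings → $2.21.
The minimum over all feasible corners is $2.21.

$2.21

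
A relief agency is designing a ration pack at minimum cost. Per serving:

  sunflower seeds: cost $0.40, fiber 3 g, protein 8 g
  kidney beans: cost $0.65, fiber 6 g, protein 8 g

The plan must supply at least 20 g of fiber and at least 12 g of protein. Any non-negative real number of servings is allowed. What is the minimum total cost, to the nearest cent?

An LP optimum is at a vertex; with two nutrient constraints at most two foods are used. Check each candidate.
sunflower seeds only: max(20/3, 12/8) = 6.667 servings → $2.67.
kidney beans only: max(20/6, 12/8) = 3.333 servings → $2.17.
sunflower seeds + kidney beans: the both-tight solution has a negative serving — not a feasible corner.
Cheapest feasible corner: $2.17.

$2.17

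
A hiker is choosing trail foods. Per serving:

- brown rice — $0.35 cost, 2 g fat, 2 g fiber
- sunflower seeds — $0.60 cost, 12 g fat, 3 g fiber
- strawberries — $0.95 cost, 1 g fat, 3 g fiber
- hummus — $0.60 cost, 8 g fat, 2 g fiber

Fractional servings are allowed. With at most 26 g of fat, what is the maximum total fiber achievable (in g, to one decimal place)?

Fiber per g fat: strawberries 3, brown rice 1, sunflower seeds 0.25, hummus 0.25.
With no serving limits, spend the whole fat allowance on strawberries: 26 g / 1 g × 3 g = 78.0 g.

78.0 g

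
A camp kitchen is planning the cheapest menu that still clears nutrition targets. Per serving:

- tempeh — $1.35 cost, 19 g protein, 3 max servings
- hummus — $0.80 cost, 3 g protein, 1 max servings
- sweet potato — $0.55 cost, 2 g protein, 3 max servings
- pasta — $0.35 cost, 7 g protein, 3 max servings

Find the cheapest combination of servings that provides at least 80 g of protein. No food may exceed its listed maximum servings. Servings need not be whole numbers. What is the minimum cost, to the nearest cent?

$5.63

Cost per g of protein: pasta $0.0500, tempeh $0.0711, hummus $0.2667, sweet potato $0.2750.
Take 3 servings of pasta: +21.0 g protein for $1.05 (total $1.05, still need 59.0 g).
Take 3 servings of tempeh: +57.0 g protein for $4.05 (total $5.10, still need 2.0 g).
Take 0.6667 servings of hummus: +2.0 g protein for $0.53 (total $5.63, still need 0.0 g).
Greedy by cheapest-per-g is optimal for a single linear constraint, so the minimum cost is $5.63.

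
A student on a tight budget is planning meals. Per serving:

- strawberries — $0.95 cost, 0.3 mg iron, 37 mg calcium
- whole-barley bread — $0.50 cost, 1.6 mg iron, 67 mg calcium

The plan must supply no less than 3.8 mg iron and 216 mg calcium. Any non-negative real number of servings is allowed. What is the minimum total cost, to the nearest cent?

An LP optimum is at a vertex; with two nutrient constraints at most two foods are used. Check each candidate.
strawberries only: max(3.8/0.3, 216/37) = 12.67 servings → $12.03.
whole-barley bread only: max(3.8/1.6, 216/67) = 3.224 servings → $1.61.
strawberries + whole-barley bread with both tight: 2.327 servings and 1.939 servings → $3.18.
The minimum over all feasible corners is $1.61.

$1.61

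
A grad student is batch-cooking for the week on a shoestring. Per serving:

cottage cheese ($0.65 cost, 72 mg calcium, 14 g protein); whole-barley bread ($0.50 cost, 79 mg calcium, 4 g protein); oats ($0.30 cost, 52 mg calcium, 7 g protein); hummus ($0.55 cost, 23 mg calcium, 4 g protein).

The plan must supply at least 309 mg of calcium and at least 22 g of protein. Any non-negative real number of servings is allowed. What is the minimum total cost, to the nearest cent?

$1.78

A basic optimal solution has at most two foods positive. Try each food alone and each pair with both targets met exactly.
cottage cheese only: max(309/72, 22/14) = 4.292 servings → $2.79.
whole-barley bread only: max(309/79, 22/4) = 5.5 servings → $2.75.
oats only: max(309/52, 22/7) = 5.942 servings → $1.78.
hummus only: max(309/23, 22/4) = 13.43 servings → $7.39.
cottage cheese + whole-barley bread with both tight: 0.6137 servings and 3.352 servings → $2.07.
cottage cheese + oats: the both-tight solution has a negative serving — not a feasible corner.
cottage cheese + hummus with both targets exact would need a negative amount; discard.
whole-barley bread + oats with both tight: 2.954 servings and 1.455 servings → $1.91.
whole-barley bread + hummus with both tight: 3.259 servings and 2.241 servings → $2.86.
oats + hummus: the both-tight solution has a negative serving — not a feasible corner.
The minimum over all feasible corners is $1.78.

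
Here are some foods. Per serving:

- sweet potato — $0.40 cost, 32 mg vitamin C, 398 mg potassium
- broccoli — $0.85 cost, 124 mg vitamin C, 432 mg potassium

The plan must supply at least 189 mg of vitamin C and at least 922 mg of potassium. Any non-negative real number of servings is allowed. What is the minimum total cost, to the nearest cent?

Minimising a linear cost over {vitamin C ≥ 189, potassium ≥ 922, servings ≥ 0} — the optimum is at a vertex, using one or two foods.
sweet potato only: max(189/32, 922/398) = 5.906 servings → $2.36.
broccoli only: max(189/124, 922/432) = 2.134 servings → $1.81.
sweet potato + broccoli with both tight: 0.9198 servings and 1.287 servings → $1.46.
Cheapest feasible corner: $1.46.

$1.46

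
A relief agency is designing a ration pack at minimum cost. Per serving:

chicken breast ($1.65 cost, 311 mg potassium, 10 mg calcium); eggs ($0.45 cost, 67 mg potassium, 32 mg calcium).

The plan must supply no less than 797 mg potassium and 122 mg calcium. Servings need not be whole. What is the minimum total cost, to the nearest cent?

$4.53

At the optimum either one food covers both requirements or two foods hit both targets exactly; no other combination can be cheaper.
chicken breast only: max(797/311, 122/10) = 12.2 servings → $20.13.
eggs only: max(797/67, 122/32) = 11.9 servings → $5.35.
chicken breast + eggs with both tight: 1.867 servings and 3.229 servings → $4.53.
The minimum over all feasible corners is $4.53.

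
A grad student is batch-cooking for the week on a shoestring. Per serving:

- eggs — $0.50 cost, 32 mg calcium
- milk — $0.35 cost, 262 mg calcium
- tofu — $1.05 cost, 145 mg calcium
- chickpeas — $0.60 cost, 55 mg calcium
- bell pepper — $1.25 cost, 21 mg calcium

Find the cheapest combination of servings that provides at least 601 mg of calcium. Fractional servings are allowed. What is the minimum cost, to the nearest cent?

$0.80

Cost per mg of calcium: milk $0.0013, tofu $0.0072, chickpeas $0.0109, eggs $0.0156, bell pepper $0.0595.
With no serving limits, use only milk: 601 mg / 262 mg = 2.294 servings × $0.35 = $0.80.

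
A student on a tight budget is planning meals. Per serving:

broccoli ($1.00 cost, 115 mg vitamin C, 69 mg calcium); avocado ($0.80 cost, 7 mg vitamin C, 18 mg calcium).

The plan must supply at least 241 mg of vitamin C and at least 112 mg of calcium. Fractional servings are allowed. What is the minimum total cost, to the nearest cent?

$2.10

This is a tiny linear program; its minimum lies at a vertex of the feasible set. List the vertices and price them.
broccoli only: max(241/115, 112/69) = 2.096 servings → $2.10.
avocado only: max(241/7, 112/18) = 34.43 servings → $27.54.
broccoli + avocado with both targets exact would need a negative amount; discard.
So the least-cost plan costs $2.10.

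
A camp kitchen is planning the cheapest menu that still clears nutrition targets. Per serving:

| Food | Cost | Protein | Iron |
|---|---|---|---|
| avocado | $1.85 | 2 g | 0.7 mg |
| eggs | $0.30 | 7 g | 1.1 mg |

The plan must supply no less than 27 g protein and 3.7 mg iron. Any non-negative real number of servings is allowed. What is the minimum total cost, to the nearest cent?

$1.16

An LP optimum is at a vertex; with two nutrient constraints at most two foods are used. Check each candidate.
avocado only: max(27/2, 3.7/0.7) = 13.5 servings → $24.98.
eggs only: max(27/7, 3.7/1.1) = 3.857 servings → $1.16.
avocado + eggs: intersection lies outside the first quadrant.
The minimum over all feasible corners is $1.16.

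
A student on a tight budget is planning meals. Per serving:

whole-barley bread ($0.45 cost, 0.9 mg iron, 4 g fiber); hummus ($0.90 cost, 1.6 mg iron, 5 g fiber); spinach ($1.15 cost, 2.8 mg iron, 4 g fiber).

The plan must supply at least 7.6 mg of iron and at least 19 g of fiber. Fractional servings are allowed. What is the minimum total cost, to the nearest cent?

$3.36

This is a tiny linear program; its minimum lies at a vertex of the feasible set. List the vertices and price them.
whole-barley bread only: max(7.6/0.9, 19/4) = 8.444 servings → $3.80.
hummus only: max(7.6/1.6, 19/5) = 4.75 servings → $4.28.
spinach only: max(7.6/2.8, 19/4) = 4.75 servings → $5.46.
whole-barley bread + hummus with both targets exact would need a negative amount; discard.
whole-barley bread + spinach with both tight: 3 servings and 1.75 servings → $3.36.
hummus + spinach with both tight: 3 servings and 1 serving → $3.85.
So the least-cost plan costs $3.36.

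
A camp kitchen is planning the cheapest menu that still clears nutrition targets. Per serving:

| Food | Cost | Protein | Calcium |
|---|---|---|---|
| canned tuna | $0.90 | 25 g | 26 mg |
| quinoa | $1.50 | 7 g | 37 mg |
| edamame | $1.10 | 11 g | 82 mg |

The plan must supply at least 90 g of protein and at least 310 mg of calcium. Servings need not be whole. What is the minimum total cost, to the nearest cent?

Two binding constraints pin down two serving amounts, so the optimal mix uses at most two foods. The candidates are each food alone (scaled to the tighter of protein/calcium) and each pair with both constraints tight.
canned tuna only: max(90/25, 310/26) = 11.92 servings → $10.73.
quinoa only: max(90/7, 310/37) = 12.86 servings → $19.29.
edamame only: max(90/11, 310/82) = 8.182 servings → $9.00.
canned tuna + quinoa with both tight: 1.561 servings and 7.281 servings → $12.33.
canned tuna + edamame with both tight: 2.251 servings and 3.067 servings → $5.40.
quinoa + edamame with both targets exact would need a negative amount; discard.
Cheapest feasible corner: $5.40.

$5.40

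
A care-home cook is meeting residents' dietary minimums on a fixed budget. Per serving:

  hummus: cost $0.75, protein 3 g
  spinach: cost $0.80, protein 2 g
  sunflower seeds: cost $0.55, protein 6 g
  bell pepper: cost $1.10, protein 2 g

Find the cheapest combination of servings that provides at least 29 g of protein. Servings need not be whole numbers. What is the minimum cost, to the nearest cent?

$2.66

Cost per g of protein: sunflower seeds $0.0917, hummus $0.2500, spinach $0.4000, bell pepper $0.5500.
With no serving limits, use only sunflower seeds: 29 g / 6 g = 4.833 servings × $0.55 = $2.66.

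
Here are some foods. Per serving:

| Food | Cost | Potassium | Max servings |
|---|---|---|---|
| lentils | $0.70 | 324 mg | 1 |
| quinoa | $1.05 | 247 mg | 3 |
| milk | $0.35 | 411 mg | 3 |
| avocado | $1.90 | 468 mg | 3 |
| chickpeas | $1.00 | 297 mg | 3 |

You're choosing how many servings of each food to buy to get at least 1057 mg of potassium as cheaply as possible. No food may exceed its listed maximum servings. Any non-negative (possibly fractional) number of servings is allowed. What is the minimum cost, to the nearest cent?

Cost per mg of potassium: milk $0.0009, lentils $0.0022, chickpeas $0.0034, avocado $0.0041, quinoa $0.0043.
Take 2.572 servings of milk: +1057.0 mg potassium for $0.90 (total $0.90, still need 0.0 mg).
Greedy by cheapest-per-mg is optimal for a single linear constraint, so the minimum cost is $0.90.

$0.90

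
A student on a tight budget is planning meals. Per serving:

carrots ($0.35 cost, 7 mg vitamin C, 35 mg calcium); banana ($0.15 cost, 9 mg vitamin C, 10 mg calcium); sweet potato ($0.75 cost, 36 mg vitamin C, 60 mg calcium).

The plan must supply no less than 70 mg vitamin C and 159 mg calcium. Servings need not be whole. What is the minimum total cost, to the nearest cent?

For a min-cost LP with two ≥-constraints, a basic feasible solution has at most two positive variables.
carrots only: max(70/7, 159/35) = 10 servings → $3.50.
banana only: max(70/9, 159/10) = 15.9 servings → $2.38.
sweet potato only: max(70/36, 159/60) = 2.65 servings → $1.99.
carrots + banana with both tight: 2.984 servings and 5.457 servings → $1.86.
carrots + sweet potato with both tight: 1.814 servings and 1.592 servings → $1.83.
banana + sweet potato with both targets exact would need a negative amount; discard.
So the least-cost plan costs $1.83.

$1.83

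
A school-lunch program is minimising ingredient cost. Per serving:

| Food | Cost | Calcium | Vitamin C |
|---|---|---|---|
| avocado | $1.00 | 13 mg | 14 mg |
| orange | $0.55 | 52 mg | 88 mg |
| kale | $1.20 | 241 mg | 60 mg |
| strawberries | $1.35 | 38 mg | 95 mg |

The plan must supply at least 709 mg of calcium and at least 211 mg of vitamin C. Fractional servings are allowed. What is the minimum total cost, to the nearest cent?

$3.66

avocado only: max(709/13, 211/14) = 54.54 servings → $54.54.
orange only: max(709/52, 211/88) = 13.63 servings → $7.50.
kale only: max(709/241, 211/60) = 3.517 servings → $4.22.
strawberries only: max(709/38, 211/95) = 18.66 servings → $25.19.
avocado + orange with both targets exact would need a negative amount; discard.
avocado + kale with both tight: 3.204 servings and 2.769 servings → $6.53.
avocado + strawberries with both targets exact would need a negative amount; discard.
orange + kale with both tight: 0.4595 servings and 2.843 servings → $3.66.
orange + strawberries: intersection lies outside the first quadrant.
kale + strawberries with both tight: 2.878 servings and 0.4032 servings → $4.00.
Cheapest feasible corner: $3.66.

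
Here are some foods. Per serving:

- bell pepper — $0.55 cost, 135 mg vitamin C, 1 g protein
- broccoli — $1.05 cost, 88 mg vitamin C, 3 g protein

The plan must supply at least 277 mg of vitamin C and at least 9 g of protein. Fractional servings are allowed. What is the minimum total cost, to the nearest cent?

$3.17

Two binding constraints pin down two serving amounts, so the optimal mix uses at most two foods. The candidates are each food alone (scaled to the tighter of vitamin C/protein) and each pair with both constraints tight.
bell pepper only: max(277/135, 9/1) = 9 servings → $4.95.
broccoli only: max(277/88, 9/3) = 3.148 servings → $3.31.
bell pepper + broccoli with both tight: 0.123 servings and 2.959 servings → $3.17.
Cheapest feasible corner: $3.17.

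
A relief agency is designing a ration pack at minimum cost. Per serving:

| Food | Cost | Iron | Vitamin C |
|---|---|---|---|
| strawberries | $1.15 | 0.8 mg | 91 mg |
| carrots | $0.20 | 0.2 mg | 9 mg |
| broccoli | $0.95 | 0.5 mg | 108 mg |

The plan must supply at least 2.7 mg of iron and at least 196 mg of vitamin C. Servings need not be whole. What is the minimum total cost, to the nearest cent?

Compare the cost at each extreme point of the feasible region.
strawberries only: max(2.7/0.8, 196/91) = 3.375 servings → $3.88.
carrots only: max(2.7/0.2, 196/9) = 21.78 servings → $4.36.
broccoli only: max(2.7/0.5, 196/108) = 5.4 servings → $5.13.
strawberries + carrots with both tight: 1.355 servings and 8.082 servings → $3.17.
strawberries + broccoli: the both-tight solution has a negative serving — not a feasible corner.
carrots + broccoli with both tight: 11.32 servings and 0.8713 servings → $3.09.
Cheapest feasible corner: $3.09.

$3.09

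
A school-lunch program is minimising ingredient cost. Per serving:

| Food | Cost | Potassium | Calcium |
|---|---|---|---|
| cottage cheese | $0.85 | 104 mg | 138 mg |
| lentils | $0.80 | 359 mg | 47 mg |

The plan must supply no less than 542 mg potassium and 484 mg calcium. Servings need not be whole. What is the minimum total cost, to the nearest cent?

$3.26

Compare the cost at each extreme point of the feasible region.
cottage cheese only: max(542/104, 484/138) = 5.212 servings → $4.43.
lentils only: max(542/359, 484/47) = 10.3 servings → $8.24.
cottage cheese + lentils with both tight: 3.321 servings and 0.5478 servings → $3.26.
So the least-cost plan costs $3.26.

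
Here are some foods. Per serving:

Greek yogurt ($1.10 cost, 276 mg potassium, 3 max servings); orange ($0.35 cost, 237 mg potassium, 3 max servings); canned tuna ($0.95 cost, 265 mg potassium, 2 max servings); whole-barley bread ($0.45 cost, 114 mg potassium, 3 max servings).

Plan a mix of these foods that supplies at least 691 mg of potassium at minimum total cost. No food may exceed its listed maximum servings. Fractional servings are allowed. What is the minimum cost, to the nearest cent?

$1.02

Cost per mg of potassium: orange $0.0015, canned tuna $0.0036, whole-barley bread $0.0039, Greek yogurt $0.0040.
Take 2.916 servings of orange: +691.0 mg potassium for $1.02 (total $1.02, still need 0.0 mg).
Filling from the cheapest source first is optimal under one linear minimum: $1.02.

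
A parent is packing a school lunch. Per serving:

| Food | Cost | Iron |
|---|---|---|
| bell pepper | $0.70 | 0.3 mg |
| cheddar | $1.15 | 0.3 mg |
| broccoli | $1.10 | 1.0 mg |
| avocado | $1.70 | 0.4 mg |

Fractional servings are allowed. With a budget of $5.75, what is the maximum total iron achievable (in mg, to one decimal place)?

5.2 mg

Iron per dollar: broccoli 0.9091, bell pepper 0.4286, cheddar 0.2609, avocado 0.2353.
With no serving limits, spend the whole cost allowance on broccoli: $5.75 / $1.10 × 1.0 mg = 5.2 mg.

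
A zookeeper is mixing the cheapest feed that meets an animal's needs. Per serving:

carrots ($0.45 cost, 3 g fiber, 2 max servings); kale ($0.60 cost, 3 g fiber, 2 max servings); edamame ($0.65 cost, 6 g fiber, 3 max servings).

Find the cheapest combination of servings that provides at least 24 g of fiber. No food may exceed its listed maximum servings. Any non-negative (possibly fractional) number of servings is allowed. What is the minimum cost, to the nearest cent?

$2.85

Cost per g of fiber: edamame $0.1083, carrots $0.1500, kale $0.2000.
Take 3 servings of edamame: +18.0 g fiber for $1.95 (total $1.95, still need 6.0 g).
Take 2 servings of carrots: +6.0 g fiber for $0.90 (total $2.85, still need 0.0 g).
Filling from the cheapest source first is optimal under one linear minimum: $2.85.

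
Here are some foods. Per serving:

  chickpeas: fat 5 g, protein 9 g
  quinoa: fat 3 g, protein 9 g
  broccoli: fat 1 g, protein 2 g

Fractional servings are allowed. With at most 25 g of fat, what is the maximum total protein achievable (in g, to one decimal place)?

75.0 g

Protein per g fat: quinoa 3, broccoli 2, chickpeas 1.8.
With no serving limits, spend the whole fat allowance on quinoa: 25 g / 3 g × 9 g = 75.0 g.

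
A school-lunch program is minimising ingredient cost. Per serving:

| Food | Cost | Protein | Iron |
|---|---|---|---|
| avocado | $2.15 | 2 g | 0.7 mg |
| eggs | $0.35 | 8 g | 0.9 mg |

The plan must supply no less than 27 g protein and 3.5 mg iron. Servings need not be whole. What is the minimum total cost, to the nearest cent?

$1.36

This is a tiny linear program; its minimum lies at a vertex of the feasible set. List the vertices and price them.
avocado only: max(27/2, 3.5/0.7) = 13.5 servings → $29.02.
eggs only: max(27/8, 3.5/0.9) = 3.889 servings → $1.36.
avocado + eggs with both tight: 0.9737 servings and 3.132 servings → $3.19.
So the least-cost plan costs $1.36.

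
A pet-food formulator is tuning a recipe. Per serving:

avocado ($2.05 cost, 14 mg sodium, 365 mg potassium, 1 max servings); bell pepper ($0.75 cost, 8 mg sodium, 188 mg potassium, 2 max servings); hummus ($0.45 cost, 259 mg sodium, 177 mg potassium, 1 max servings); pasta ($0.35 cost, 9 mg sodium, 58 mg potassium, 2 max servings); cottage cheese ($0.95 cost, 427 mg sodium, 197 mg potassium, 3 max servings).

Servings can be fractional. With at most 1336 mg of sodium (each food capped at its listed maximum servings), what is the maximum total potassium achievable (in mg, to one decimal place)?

Potassium per mg sodium: avocado 26.07, bell pepper 23.5, pasta 6.444, hummus 0.6834, cottage cheese 0.4614.
Take 1 serving of avocado: uses 14 mg sodium, +365.0 mg potassium (running total 365.0 mg).
Take 2 servings of bell pepper: uses 16 mg sodium, +376.0 mg potassium (running total 741.0 mg).
Take 2 servings of pasta: uses 18 mg sodium, +116.0 mg potassium (running total 857.0 mg).
Take 1 serving of hummus: uses 259 mg sodium, +177.0 mg potassium (running total 1034.0 mg).
Take 2.41 servings of cottage cheese: uses 1029 mg sodium, +474.7 mg potassium (running total 1508.7 mg).
Greedy by best ratio exhausts the sodium allowance optimally: 1508.7 mg.

1508.7 mg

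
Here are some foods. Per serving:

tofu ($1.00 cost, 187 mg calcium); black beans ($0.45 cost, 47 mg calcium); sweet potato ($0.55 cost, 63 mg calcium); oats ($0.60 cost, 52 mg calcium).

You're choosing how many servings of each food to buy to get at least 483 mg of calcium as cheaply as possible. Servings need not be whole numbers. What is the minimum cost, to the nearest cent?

Cost per mg of calcium: tofu $0.0053, sweet potato $0.0087, black beans $0.0096, oats $0.0115.
With no serving limits, use only tofu: 483 mg / 187 mg = 2.583 servings × $1.00 = $2.58.

$2.58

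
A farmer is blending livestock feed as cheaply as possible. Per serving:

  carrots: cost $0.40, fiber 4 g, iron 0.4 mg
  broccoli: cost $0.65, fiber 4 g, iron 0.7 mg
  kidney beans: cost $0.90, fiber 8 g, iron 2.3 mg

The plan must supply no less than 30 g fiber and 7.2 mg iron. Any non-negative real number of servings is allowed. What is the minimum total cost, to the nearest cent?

$3.28

Check every corner: each single food scaled to meet both minima, and each pair solved so both constraints bind.
carrots only: max(30/4, 7.2/0.4) = 18 servings → $7.20.
broccoli only: max(30/4, 7.2/0.7) = 10.29 servings → $6.69.
kidney beans only: max(30/8, 7.2/2.3) = 3.75 servings → $3.38.
carrots + broccoli: the both-tight solution has a negative serving — not a feasible corner.
carrots + kidney beans with both tight: 1.9 servings and 2.8 servings → $3.28.
broccoli + kidney beans with both tight: 3.167 servings and 2.167 servings → $4.01.
So the least-cost plan costs $3.28.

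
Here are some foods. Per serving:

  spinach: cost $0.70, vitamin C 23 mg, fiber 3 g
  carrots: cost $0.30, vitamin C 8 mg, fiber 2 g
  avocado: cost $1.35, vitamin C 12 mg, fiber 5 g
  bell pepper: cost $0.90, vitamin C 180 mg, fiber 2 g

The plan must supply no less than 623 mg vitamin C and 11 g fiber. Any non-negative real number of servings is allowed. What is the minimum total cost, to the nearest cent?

spinach only: max(623/23, 11/3) = 27.09 servings → $18.96.
carrots only: max(623/8, 11/2) = 77.88 servings → $23.36.
avocado only: max(623/12, 11/5) = 51.92 servings → $70.09.
bell pepper only: max(623/180, 11/2) = 5.5 servings → $4.95.
spinach + carrots: the both-tight solution has a negative serving — not a feasible corner.
spinach + avocado with both targets exact would need a negative amount; discard.
spinach + bell pepper with both tight: 1.486 servings and 3.271 servings → $3.98.
carrots + avocado: the both-tight solution has a negative serving — not a feasible corner.
carrots + bell pepper with both tight: 2.134 servings and 3.366 servings → $3.67.
avocado + bell pepper with both tight: 0.8379 servings and 3.405 servings → $4.20.
Cheapest feasible corner: $3.67.

$3.67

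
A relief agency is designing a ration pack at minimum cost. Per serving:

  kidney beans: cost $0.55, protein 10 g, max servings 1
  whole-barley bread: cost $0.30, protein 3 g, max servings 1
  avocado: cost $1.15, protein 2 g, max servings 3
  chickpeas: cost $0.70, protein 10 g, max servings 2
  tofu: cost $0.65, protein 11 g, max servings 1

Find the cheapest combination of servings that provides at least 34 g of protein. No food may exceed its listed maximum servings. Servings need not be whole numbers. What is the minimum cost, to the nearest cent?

$2.11

Cost per g of protein: kidney beans $0.0550, tofu $0.0591, chickpeas $0.0700, whole-barley bread $0.1000, avocado $0.5750.
Take 1 serving of kidney beans: +10.0 g protein for $0.55 (total $0.55, still need 24.0 g).
Take 1 serving of tofu: +11.0 g protein for $0.65 (total $1.20, still need 13.0 g).
Take 1.3 servings of chickpeas: +13.0 g protein for $0.91 (total $2.11, still need 0.0 g).
Filling from the cheapest source first is optimal under one linear minimum: $2.11.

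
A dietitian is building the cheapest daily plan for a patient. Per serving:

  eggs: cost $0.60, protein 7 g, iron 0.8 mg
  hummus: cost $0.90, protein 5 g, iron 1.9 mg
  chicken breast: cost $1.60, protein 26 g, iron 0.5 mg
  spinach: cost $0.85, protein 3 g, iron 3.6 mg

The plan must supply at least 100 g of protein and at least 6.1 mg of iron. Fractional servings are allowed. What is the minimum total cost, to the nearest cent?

Compare the cost at each extreme point of the feasible region.
eggs only: max(100/7, 6.1/0.8) = 14.29 servings → $8.57.
hummus only: max(100/5, 6.1/1.9) = 20 servings → $18.00.
chicken breast only: max(100/26, 6.1/0.5) = 12.2 servings → $19.52.
spinach only: max(100/3, 6.1/3.6) = 33.33 servings → $28.33.
eggs + hummus: the both-tight solution has a negative serving — not a feasible corner.
eggs + chicken breast with both tight: 6.277 servings and 2.156 servings → $7.22.
eggs + spinach: intersection lies outside the first quadrant.
hummus + chicken breast with both tight: 2.316 servings and 3.401 servings → $7.53.
hummus + spinach: the both-tight solution has a negative serving — not a feasible corner.
chicken breast + spinach with both tight: 3.71 servings and 1.179 servings → $6.94.
Cheapest feasible corner: $6.94.

$6.94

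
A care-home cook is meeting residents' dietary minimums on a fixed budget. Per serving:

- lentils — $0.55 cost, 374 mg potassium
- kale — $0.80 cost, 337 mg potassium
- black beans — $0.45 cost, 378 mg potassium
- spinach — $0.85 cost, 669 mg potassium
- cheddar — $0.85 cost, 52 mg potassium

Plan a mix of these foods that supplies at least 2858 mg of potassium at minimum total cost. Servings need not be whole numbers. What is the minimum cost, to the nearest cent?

$3.40

Cost per mg of potassium: black beans $0.0012, spinach $0.0013, lentils $0.0015, kale $0.0024, cheddar $0.0163.
With no serving limits, use only black beans: 2858 mg / 378 mg = 7.561 servings × $0.45 = $3.40.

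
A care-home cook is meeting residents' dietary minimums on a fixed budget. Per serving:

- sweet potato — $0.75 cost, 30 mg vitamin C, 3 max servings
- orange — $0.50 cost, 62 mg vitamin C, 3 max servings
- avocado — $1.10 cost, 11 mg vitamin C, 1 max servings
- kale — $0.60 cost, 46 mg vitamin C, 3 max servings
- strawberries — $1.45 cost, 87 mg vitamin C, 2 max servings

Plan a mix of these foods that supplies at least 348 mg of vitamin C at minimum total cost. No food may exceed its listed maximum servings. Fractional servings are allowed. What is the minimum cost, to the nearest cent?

Cost per mg of vitamin C: orange $0.0081, kale $0.0130, strawberries $0.0167, sweet potato $0.0250, avocado $0.1000.
Take 3 servings of orange: +186.0 mg vitamin C for $1.50 (total $1.50, still need 162.0 mg).
Take 3 servings of kale: +138.0 mg vitamin C for $1.80 (total $3.30, still need 24.0 mg).
Take 0.2759 servings of strawberries: +24.0 mg vitamin C for $0.40 (total $3.70, still need 0.0 mg).
Greedy by cheapest-per-mg is optimal for a single linear constraint, so the minimum cost is $3.70.

$3.70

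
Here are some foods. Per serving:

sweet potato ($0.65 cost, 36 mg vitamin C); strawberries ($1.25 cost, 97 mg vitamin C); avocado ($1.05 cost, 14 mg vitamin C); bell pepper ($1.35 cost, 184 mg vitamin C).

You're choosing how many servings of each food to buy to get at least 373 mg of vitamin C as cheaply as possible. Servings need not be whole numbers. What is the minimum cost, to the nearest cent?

Cost per mg of vitamin C: bell pepper $0.0073, strawberries $0.0129, sweet potato $0.0181, avocado $0.0750.
With no serving limits, use only bell pepper: 373 mg / 184 mg = 2.027 servings × $1.35 = $2.74.

$2.74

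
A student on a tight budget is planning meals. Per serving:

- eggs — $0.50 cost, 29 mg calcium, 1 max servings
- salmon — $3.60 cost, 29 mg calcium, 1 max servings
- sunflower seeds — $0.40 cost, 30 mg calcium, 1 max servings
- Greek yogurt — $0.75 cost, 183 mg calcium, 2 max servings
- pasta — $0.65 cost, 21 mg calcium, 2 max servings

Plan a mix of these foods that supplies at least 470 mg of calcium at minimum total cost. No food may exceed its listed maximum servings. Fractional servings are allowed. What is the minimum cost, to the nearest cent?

$4.07

Cost per mg of calcium: Greek yogurt $0.0041, sunflower seeds $0.0133, eggs $0.0172, pasta $0.0310, salmon $0.1241.
Take 2 servings of Greek yogurt: +366.0 mg calcium for $1.50 (total $1.50, still need 104.0 mg).
Take 1 serving of sunflower seeds: +30.0 mg calcium for $0.40 (total $1.90, still need 74.0 mg).
Take 1 serving of eggs: +29.0 mg calcium for $0.50 (total $2.40, still need 45.0 mg).
Take 2 servings of pasta: +42.0 mg calcium for $1.30 (total $3.70, still need 3.0 mg).
Take 0.1034 servings of salmon: +3.0 mg calcium for $0.37 (total $4.07, still need 0.0 mg).
Greedy by cheapest-per-mg is optimal for a single linear constraint, so the minimum cost is $4.07.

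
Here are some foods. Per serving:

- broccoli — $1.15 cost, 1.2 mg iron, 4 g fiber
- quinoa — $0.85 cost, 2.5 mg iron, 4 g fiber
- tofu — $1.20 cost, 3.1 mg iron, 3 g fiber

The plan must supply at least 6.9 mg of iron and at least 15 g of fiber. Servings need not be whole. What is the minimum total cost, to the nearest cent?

$3.19

An LP optimum is at a vertex; with two nutrient constraints at most two foods are used. Check each candidate.
broccoli only: max(6.9/1.2, 15/4) = 5.75 servings → $6.61.
quinoa only: max(6.9/2.5, 15/4) = 3.75 servings → $3.19.
tofu only: max(6.9/3.1, 15/3) = 5 servings → $6.00.
broccoli + quinoa with both tight: 1.904 servings and 1.846 servings → $3.76.
broccoli + tofu with both tight: 2.932 servings and 1.091 servings → $4.68.
quinoa + tofu with both targets exact would need a negative amount; discard.
Cheapest feasible corner: $3.19.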